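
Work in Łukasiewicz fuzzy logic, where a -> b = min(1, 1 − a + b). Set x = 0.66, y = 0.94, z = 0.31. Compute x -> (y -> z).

y -> z = min(1, 1 − 0.94 + 0.31) = min(1, 0.37) = 0.37
x -> (y -> z) = min(1, 1 − 0.66 + 0.37) = min(1, 0.71) = 0.71

0.71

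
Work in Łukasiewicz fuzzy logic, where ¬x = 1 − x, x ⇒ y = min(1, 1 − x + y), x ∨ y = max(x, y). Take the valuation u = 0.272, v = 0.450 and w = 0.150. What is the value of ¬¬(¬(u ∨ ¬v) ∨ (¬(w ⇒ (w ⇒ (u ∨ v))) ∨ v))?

¬v = 1 − 0.450 = 0.550
u ∨ ¬v = max(0.272, 0.550) = 0.550
¬(u ∨ ¬v) = 1 − 0.550 = 0.450
u ∨ v = max(0.272, 0.450) = 0.450
w ⇒ (u ∨ v) = min(1, 1 − 0.150 + 0.450) = min(1, 1.300) = 1.000
w ⇒ (w ⇒ (u ∨ v)) = min(1, 1 − 0.150 + 1.000) = min(1, 1.850) = 1.000
¬(w ⇒ (w ⇒ (u ∨ v))) = 1 − 1.000 = 0.000
¬(w ⇒ (w ⇒ (u ∨ v))) ∨ v = max(0.000, 0.450) = 0.450
¬(u ∨ ¬v) ∨ (¬(w ⇒ (w ⇒ (u ∨ v))) ∨ v) = max(0.450, 0.450) = 0.450
¬(¬(u ∨ ¬v) ∨ (¬(w ⇒ (w ⇒ (u ∨ v))) ∨ v)) = 1 − 0.450 = 0.550
¬¬(¬(u ∨ ¬v) ∨ (¬(w ⇒ (w ⇒ (u ∨ v))) ∨ v)) = 1 − 0.550 = 0.450

0.450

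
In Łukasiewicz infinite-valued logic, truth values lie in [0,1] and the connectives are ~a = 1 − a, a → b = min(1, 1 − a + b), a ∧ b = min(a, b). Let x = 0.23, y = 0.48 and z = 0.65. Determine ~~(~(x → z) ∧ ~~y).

0.00

x → z = min(1, 1 − 0.23 + 0.65) = min(1, 1.42) = 1.00
~(x → z) = 1 − 1.00 = 0.00
~y = 1 − 0.48 = 0.52
~~y = 1 − 0.52 = 0.48
~(x → z) ∧ ~~y = min(0.00, 0.48) = 0.00
~(~(x → z) ∧ ~~y) = 1 − 0.00 = 1.00
~~(~(x → z) ∧ ~~y) = 1 − 1.00 = 0.00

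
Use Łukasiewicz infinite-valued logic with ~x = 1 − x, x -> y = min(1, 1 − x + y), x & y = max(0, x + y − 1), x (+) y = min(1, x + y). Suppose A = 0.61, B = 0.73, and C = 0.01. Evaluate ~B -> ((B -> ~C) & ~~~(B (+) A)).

~B = 1 − 0.73 = 0.27
~C = 1 − 0.01 = 0.99
B -> ~C = min(1, 1 − 0.73 + 0.99) = min(1, 1.26) = 1.00
B (+) A = min(1, 0.73 + 0.61) = min(1, 1.34) = 1.00
~(B (+) A) = 1 − 1.00 = 0.00
~~(B (+) A) = 1 − 0.00 = 1.00
~~~(B (+) A) = 1 − 1.00 = 0.00
(B -> ~C) & ~~~(B (+) A) = max(0, 1.00 + 0.00 − 1) = max(0, 0.00) = 0.00
~B -> ((B -> ~C) & ~~~(B (+) A)) = min(1, 1 − 0.27 + 0.00) = min(1, 0.73) = 0.73

0.73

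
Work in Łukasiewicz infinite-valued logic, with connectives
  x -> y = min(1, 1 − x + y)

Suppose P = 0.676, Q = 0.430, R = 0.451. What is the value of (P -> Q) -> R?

P -> Q = min(1, 1 − 0.676 + 0.430) = min(1, 0.754) = 0.754
(P -> Q) -> R = min(1, 1 − 0.754 + 0.451) = min(1, 0.697) = 0.697

0.697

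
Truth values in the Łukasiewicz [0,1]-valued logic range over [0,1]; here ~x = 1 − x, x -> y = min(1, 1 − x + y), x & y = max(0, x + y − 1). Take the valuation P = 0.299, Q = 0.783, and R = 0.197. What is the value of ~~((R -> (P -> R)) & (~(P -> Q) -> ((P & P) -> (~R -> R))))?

1.000

P -> R = min(1, 1 − 0.299 + 0.197) = min(1, 0.898) = 0.898
R -> (P -> R) = min(1, 1 − 0.197 + 0.898) = min(1, 1.701) = 1.000
P -> Q = min(1, 1 − 0.299 + 0.783) = min(1, 1.484) = 1.000
~(P -> Q) = 1 − 1.000 = 0.000
P & P = max(0, 0.299 + 0.299 − 1) = max(0, -0.402) = 0.000
~R = 1 − 0.197 = 0.803
~R -> R = min(1, 1 − 0.803 + 0.197) = min(1, 0.394) = 0.394
(P & P) -> (~R -> R) = min(1, 1 − 0.000 + 0.394) = min(1, 1.394) = 1.000
~(P -> Q) -> ((P & P) -> (~R -> R)) = min(1, 1 − 0.000 + 1.000) = min(1, 2.000) = 1.000
(R -> (P -> R)) & (~(P -> Q) -> ((P & P) -> (~R -> R))) = max(0, 1.000 + 1.000 − 1) = max(0, 1.000) = 1.000
~((R -> (P -> R)) & (~(P -> Q) -> ((P & P) -> (~R -> R)))) = 1 − 1.000 = 0.000
~~((R -> (P -> R)) & (~(P -> Q) -> ((P & P) -> (~R -> R)))) = 1 − 0.000 = 1.000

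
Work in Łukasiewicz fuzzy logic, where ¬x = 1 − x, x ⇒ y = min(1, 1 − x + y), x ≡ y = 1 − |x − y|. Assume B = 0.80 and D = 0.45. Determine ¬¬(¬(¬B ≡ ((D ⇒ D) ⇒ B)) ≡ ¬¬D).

¬B = 1 − 0.80 = 0.20
D ⇒ D = min(1, 1 − 0.45 + 0.45) = min(1, 1.00) = 1.00
(D ⇒ D) ⇒ B = min(1, 1 − 1.00 + 0.80) = min(1, 0.80) = 0.80
¬B ≡ ((D ⇒ D) ⇒ B) = 1 − |0.20 − 0.80| = 1 − 0.60 = 0.40
¬(¬B ≡ ((D ⇒ D) ⇒ B)) = 1 − 0.40 = 0.60
¬D = 1 − 0.45 = 0.55
¬¬D = 1 − 0.55 = 0.45
¬(¬B ≡ ((D ⇒ D) ⇒ B)) ≡ ¬¬D = 1 − |0.60 − 0.45| = 1 − 0.15 = 0.85
¬(¬(¬B ≡ ((D ⇒ D) ⇒ B)) ≡ ¬¬D) = 1 − 0.85 = 0.15
¬¬(¬(¬B ≡ ((D ⇒ D) ⇒ B)) ≡ ¬¬D) = 1 − 0.15 = 0.85

0.85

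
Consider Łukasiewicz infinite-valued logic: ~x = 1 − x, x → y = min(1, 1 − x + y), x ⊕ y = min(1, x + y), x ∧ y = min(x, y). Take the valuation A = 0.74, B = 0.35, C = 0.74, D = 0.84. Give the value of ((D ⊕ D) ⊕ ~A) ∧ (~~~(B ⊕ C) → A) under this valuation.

D ⊕ D = min(1, 0.84 + 0.84) = min(1, 1.68) = 1.00
~A = 1 − 0.74 = 0.26
(D ⊕ D) ⊕ ~A = min(1, 1.00 + 0.26) = min(1, 1.26) = 1.00
B ⊕ C = min(1, 0.35 + 0.74) = min(1, 1.09) = 1.00
~(B ⊕ C) = 1 − 1.00 = 0.00
~~(B ⊕ C) = 1 − 0.00 = 1.00
~~~(B ⊕ C) = 1 − 1.00 = 0.00
~~~(B ⊕ C) → A = min(1, 1 − 0.00 + 0.74) = min(1, 1.74) = 1.00
((D ⊕ D) ⊕ ~A) ∧ (~~~(B ⊕ C) → A) = min(1.00, 1.00) = 1.00

1.00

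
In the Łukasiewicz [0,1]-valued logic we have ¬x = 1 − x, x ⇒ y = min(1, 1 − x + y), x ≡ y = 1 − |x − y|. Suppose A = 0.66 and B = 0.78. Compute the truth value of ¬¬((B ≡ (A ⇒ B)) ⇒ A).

A ⇒ B = min(1, 1 − 0.66 + 0.78) = min(1, 1.12) = 1.00
B ≡ (A ⇒ B) = 1 − |0.78 − 1.00| = 1 − 0.22 = 0.78
(B ≡ (A ⇒ B)) ⇒ A = min(1, 1 − 0.78 + 0.66) = min(1, 0.88) = 0.88
¬((B ≡ (A ⇒ B)) ⇒ A) = 1 − 0.88 = 0.12
¬¬((B ≡ (A ⇒ B)) ⇒ A) = 1 − 0.12 = 0.88

0.88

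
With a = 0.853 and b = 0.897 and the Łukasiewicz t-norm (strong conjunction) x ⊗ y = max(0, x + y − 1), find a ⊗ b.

0.750

a ⊗ b = max(0, 0.853 + 0.897 − 1) = max(0, 0.750) = 0.750
For comparison, the Gödel (minimum) t-norm min(x, y) would give 0.853.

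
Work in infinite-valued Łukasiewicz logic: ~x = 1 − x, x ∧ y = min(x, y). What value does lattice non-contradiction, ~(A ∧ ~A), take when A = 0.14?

0.86

~A = 1 − 0.14 = 0.86
A ∧ ~A = min(0.14, 0.86) = 0.14
~(A ∧ ~A) = 1 − 0.14 = 0.86
(The value 0.86 < 1 shows this instance is not satisfied; not a Ł∞-tautology — its value is 1 − min(a, 1−a).)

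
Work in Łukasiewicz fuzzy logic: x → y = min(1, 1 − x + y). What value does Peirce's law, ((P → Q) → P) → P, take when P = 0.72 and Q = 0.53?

0.81

P → Q = min(1, 1 − 0.72 + 0.53) = min(1, 0.81) = 0.81
(P → Q) → P = min(1, 1 − 0.81 + 0.72) = min(1, 0.91) = 0.91
((P → Q) → P) → P = min(1, 1 − 0.91 + 0.72) = min(1, 0.81) = 0.81
(The value 0.81 < 1 shows this instance is not satisfied; not a Ł∞-tautology in general.)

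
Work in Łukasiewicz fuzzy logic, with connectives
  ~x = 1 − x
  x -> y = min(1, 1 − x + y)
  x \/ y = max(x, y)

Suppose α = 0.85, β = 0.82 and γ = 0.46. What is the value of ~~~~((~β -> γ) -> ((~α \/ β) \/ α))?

0.85

~β = 1 − 0.82 = 0.18
~β -> γ = min(1, 1 − 0.18 + 0.46) = min(1, 1.28) = 1.00
~α = 1 − 0.85 = 0.15
~α \/ β = max(0.15, 0.82) = 0.82
(~α \/ β) \/ α = max(0.82, 0.85) = 0.85
(~β -> γ) -> ((~α \/ β) \/ α) = min(1, 1 − 1.00 + 0.85) = min(1, 0.85) = 0.85
~((~β -> γ) -> ((~α \/ β) \/ α)) = 1 − 0.85 = 0.15
~~((~β -> γ) -> ((~α \/ β) \/ α)) = 1 − 0.15 = 0.85
~~~((~β -> γ) -> ((~α \/ β) \/ α)) = 1 − 0.85 = 0.15
~~~~((~β -> γ) -> ((~α \/ β) \/ α)) = 1 − 0.15 = 0.85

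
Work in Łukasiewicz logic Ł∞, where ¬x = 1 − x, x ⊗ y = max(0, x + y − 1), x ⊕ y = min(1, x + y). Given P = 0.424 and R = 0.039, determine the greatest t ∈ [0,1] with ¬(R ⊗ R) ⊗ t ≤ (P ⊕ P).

0.848

R ⊗ R = max(0, 0.039 + 0.039 − 1) = max(0, -0.922) = 0.000
¬(R ⊗ R) = 1 − 0.000 = 1.000
So the left factor is ¬(R ⊗ R) = 1.000.
P ⊕ P = min(1, 0.424 + 0.424) = min(1, 0.848) = 0.848
So the right-hand bound is P ⊕ P = 0.848.
The residuum of the Łukasiewicz t-norm gives the supremum: min(1, 1 − 1.000 + 0.848).
1 − 1.000 + 0.848 = 0.848, so t = min(1, 0.848) = 0.848.
Check: 1.000 ⊗ 0.848 = max(0, 0.848) = 0.848 ≤ 0.848.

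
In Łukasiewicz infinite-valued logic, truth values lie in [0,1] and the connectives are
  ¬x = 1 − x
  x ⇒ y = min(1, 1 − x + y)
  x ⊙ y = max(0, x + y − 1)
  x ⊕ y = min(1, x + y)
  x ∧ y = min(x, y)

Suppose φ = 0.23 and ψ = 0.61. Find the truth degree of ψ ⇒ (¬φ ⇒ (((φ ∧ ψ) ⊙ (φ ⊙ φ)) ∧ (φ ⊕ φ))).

¬φ = 1 − 0.23 = 0.77
φ ∧ ψ = min(0.23, 0.61) = 0.23
φ ⊙ φ = max(0, 0.23 + 0.23 − 1) = max(0, -0.54) = 0.00
(φ ∧ ψ) ⊙ (φ ⊙ φ) = max(0, 0.23 + 0.00 − 1) = max(0, -0.77) = 0.00
φ ⊕ φ = min(1, 0.23 + 0.23) = min(1, 0.46) = 0.46
((φ ∧ ψ) ⊙ (φ ⊙ φ)) ∧ (φ ⊕ φ) = min(0.00, 0.46) = 0.00
¬φ ⇒ (((φ ∧ ψ) ⊙ (φ ⊙ φ)) ∧ (φ ⊕ φ)) = min(1, 1 − 0.77 + 0.00) = min(1, 0.23) = 0.23
ψ ⇒ (¬φ ⇒ (((φ ∧ ψ) ⊙ (φ ⊙ φ)) ∧ (φ ⊕ φ))) = min(1, 1 − 0.61 + 0.23) = min(1, 0.62) = 0.62

0.62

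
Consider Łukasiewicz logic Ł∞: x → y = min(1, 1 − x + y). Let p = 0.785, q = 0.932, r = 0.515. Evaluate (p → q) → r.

p → q = min(1, 1 − 0.785 + 0.932) = min(1, 1.147) = 1.000
(p → q) → r = min(1, 1 − 1.000 + 0.515) = min(1, 0.515) = 0.515

0.515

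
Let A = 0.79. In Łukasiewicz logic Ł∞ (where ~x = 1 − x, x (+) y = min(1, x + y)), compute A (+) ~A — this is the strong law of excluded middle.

1.00

~A = 1 − 0.79 = 0.21
A (+) ~A = min(1, 0.79 + 0.21) = min(1, 1.00) = 1.00
(As expected: always 1 in Ł∞ since a ⊕ (1−a) = 1.)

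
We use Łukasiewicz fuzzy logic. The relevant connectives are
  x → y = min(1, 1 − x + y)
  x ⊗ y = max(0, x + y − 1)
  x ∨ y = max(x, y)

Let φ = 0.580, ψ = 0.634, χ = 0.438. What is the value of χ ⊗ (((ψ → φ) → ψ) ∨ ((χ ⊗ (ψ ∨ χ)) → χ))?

ψ → φ = min(1, 1 − 0.634 + 0.580) = min(1, 0.946) = 0.946
(ψ → φ) → ψ = min(1, 1 − 0.946 + 0.634) = min(1, 0.688) = 0.688
ψ ∨ χ = max(0.634, 0.438) = 0.634
χ ⊗ (ψ ∨ χ) = max(0, 0.438 + 0.634 − 1) = max(0, 0.072) = 0.072
(χ ⊗ (ψ ∨ χ)) → χ = min(1, 1 − 0.072 + 0.438) = min(1, 1.366) = 1.000
((ψ → φ) → ψ) ∨ ((χ ⊗ (ψ ∨ χ)) → χ) = max(0.688, 1.000) = 1.000
χ ⊗ (((ψ → φ) → ψ) ∨ ((χ ⊗ (ψ ∨ χ)) → χ)) = max(0, 0.438 + 1.000 − 1) = max(0, 0.438) = 0.438

0.438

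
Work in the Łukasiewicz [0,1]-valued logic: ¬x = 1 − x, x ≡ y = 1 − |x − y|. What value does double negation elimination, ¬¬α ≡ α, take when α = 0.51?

1.00

¬α = 1 − 0.51 = 0.49
¬¬α = 1 − 0.49 = 0.51
¬¬α ≡ α = 1 − |0.51 − 0.51| = 1 − 0.00 = 1.00
(As expected: always 1 in Ł∞ since negation is involutive.)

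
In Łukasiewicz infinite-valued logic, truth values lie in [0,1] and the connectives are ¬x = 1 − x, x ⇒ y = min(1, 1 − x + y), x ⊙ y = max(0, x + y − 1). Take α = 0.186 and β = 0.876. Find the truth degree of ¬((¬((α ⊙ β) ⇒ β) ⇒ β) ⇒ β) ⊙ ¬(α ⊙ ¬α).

0.124

α ⊙ β = max(0, 0.186 + 0.876 − 1) = max(0, 0.062) = 0.062
(α ⊙ β) ⇒ β = min(1, 1 − 0.062 + 0.876) = min(1, 1.814) = 1.000
¬((α ⊙ β) ⇒ β) = 1 − 1.000 = 0.000
¬((α ⊙ β) ⇒ β) ⇒ β = min(1, 1 − 0.000 + 0.876) = min(1, 1.876) = 1.000
(¬((α ⊙ β) ⇒ β) ⇒ β) ⇒ β = min(1, 1 − 1.000 + 0.876) = min(1, 0.876) = 0.876
¬((¬((α ⊙ β) ⇒ β) ⇒ β) ⇒ β) = 1 − 0.876 = 0.124
¬α = 1 − 0.186 = 0.814
α ⊙ ¬α = max(0, 0.186 + 0.814 − 1) = max(0, 0.000) = 0.000
¬(α ⊙ ¬α) = 1 − 0.000 = 1.000
¬((¬((α ⊙ β) ⇒ β) ⇒ β) ⇒ β) ⊙ ¬(α ⊙ ¬α) = max(0, 0.124 + 1.000 − 1) = max(0, 0.124) = 0.124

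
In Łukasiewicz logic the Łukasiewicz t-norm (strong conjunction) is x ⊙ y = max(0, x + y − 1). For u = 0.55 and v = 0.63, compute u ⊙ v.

u ⊙ v = max(0, 0.55 + 0.63 − 1) = max(0, 0.18) = 0.18
For comparison, the Gödel (minimum) t-norm min(x, y) would give 0.55.

0.18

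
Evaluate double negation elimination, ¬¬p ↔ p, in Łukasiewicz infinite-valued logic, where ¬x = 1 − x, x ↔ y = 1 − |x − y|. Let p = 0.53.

1.00

¬p = 1 − 0.53 = 0.47
¬¬p = 1 − 0.47 = 0.53
¬¬p ↔ p = 1 − |0.53 − 0.53| = 1 − 0.00 = 1.00
(As expected: always 1 in Ł∞ since negation is involutive.)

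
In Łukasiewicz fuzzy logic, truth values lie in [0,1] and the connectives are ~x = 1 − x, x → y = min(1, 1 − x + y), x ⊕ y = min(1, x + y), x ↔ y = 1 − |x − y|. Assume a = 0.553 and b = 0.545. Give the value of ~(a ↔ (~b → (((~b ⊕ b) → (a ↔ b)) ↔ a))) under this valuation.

0.447

~b = 1 − 0.545 = 0.455
~b ⊕ b = min(1, 0.455 + 0.545) = min(1, 1.000) = 1.000
a ↔ b = 1 − |0.553 − 0.545| = 1 − 0.008 = 0.992
(~b ⊕ b) → (a ↔ b) = min(1, 1 − 1.000 + 0.992) = min(1, 0.992) = 0.992
((~b ⊕ b) → (a ↔ b)) ↔ a = 1 − |0.992 − 0.553| = 1 − 0.439 = 0.561
~b → (((~b ⊕ b) → (a ↔ b)) ↔ a) = min(1, 1 − 0.455 + 0.561) = min(1, 1.106) = 1.000
a ↔ (~b → (((~b ⊕ b) → (a ↔ b)) ↔ a)) = 1 − |0.553 − 1.000| = 1 − 0.447 = 0.553
~(a ↔ (~b → (((~b ⊕ b) → (a ↔ b)) ↔ a))) = 1 − 0.553 = 0.447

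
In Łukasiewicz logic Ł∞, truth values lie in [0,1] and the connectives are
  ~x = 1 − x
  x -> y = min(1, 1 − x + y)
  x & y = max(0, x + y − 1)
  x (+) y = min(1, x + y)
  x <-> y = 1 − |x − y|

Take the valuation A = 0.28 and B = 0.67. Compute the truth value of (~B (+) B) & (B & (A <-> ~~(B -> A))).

~B = 1 − 0.67 = 0.33
~B (+) B = min(1, 0.33 + 0.67) = min(1, 1.00) = 1.00
B -> A = min(1, 1 − 0.67 + 0.28) = min(1, 0.61) = 0.61
~(B -> A) = 1 − 0.61 = 0.39
~~(B -> A) = 1 − 0.39 = 0.61
A <-> ~~(B -> A) = 1 − |0.28 − 0.61| = 1 − 0.33 = 0.67
B & (A <-> ~~(B -> A)) = max(0, 0.67 + 0.67 − 1) = max(0, 0.34) = 0.34
(~B (+) B) & (B & (A <-> ~~(B -> A))) = max(0, 1.00 + 0.34 − 1) = max(0, 0.34) = 0.34

0.34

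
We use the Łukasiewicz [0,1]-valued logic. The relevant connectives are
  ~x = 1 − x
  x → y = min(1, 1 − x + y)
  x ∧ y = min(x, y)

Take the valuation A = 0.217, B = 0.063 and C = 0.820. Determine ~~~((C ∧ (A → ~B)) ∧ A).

~B = 1 − 0.063 = 0.937
A → ~B = min(1, 1 − 0.217 + 0.937) = min(1, 1.720) = 1.000
C ∧ (A → ~B) = min(0.820, 1.000) = 0.820
(C ∧ (A → ~B)) ∧ A = min(0.820, 0.217) = 0.217
~((C ∧ (A → ~B)) ∧ A) = 1 − 0.217 = 0.783
~~((C ∧ (A → ~B)) ∧ A) = 1 − 0.783 = 0.217
~~~((C ∧ (A → ~B)) ∧ A) = 1 − 0.217 = 0.783

0.783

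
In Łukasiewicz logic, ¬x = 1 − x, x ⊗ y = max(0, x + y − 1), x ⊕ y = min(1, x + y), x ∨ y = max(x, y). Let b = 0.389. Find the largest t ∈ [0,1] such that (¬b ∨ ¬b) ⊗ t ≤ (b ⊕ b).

1.000

¬b = 1 − 0.389 = 0.611
¬b ∨ ¬b = max(0.611, 0.611) = 0.611
So the left factor is ¬b ∨ ¬b = 0.611.
b ⊕ b = min(1, 0.389 + 0.389) = min(1, 0.778) = 0.778
So the right-hand bound is b ⊕ b = 0.778.
The residuum of the Łukasiewicz t-norm gives the supremum: min(1, 1 − 0.611 + 0.778).
1 − 0.611 + 0.778 = 1.167, so t = min(1, 1.167) = 1.000.
Check: 0.611 ⊗ 1.000 = max(0, 0.611) = 0.611 ≤ 0.778.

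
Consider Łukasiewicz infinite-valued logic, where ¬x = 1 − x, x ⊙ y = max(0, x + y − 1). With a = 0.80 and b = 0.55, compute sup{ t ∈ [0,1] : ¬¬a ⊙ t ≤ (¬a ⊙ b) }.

0.20

¬a = 1 − 0.80 = 0.20
¬¬a = 1 − 0.20 = 0.80
So the left factor is ¬¬a = 0.80.
¬a ⊙ b = max(0, 0.20 + 0.55 − 1) = max(0, -0.25) = 0.00
So the right-hand bound is ¬a ⊙ b = 0.00.
The residuum of the Łukasiewicz t-norm gives the supremum: min(1, 1 − 0.80 + 0.00).
1 − 0.80 + 0.00 = 0.20, so t = min(1, 0.20) = 0.20.
Check: 0.80 ⊙ 0.20 = max(0, 0.00) = 0.00 ≤ 0.00.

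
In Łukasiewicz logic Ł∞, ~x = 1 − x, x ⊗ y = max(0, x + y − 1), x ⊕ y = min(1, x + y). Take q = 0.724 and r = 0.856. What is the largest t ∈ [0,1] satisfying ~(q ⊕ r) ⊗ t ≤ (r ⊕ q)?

1.000

q ⊕ r = min(1, 0.724 + 0.856) = min(1, 1.580) = 1.000
~(q ⊕ r) = 1 − 1.000 = 0.000
So the left factor is ~(q ⊕ r) = 0.000.
r ⊕ q = min(1, 0.856 + 0.724) = min(1, 1.580) = 1.000
So the right-hand bound is r ⊕ q = 1.000.
The residuum of the Łukasiewicz t-norm gives the supremum: min(1, 1 − 0.000 + 1.000).
1 − 0.000 + 1.000 = 2.000, so t = min(1, 2.000) = 1.000.
Check: 0.000 ⊗ 1.000 = max(0, 0.000) = 0.000 ≤ 1.000.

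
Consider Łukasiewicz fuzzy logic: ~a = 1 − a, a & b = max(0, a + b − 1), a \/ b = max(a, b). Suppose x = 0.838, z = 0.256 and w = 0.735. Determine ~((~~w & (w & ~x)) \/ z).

0.744

~w = 1 − 0.735 = 0.265
~~w = 1 − 0.265 = 0.735
~x = 1 − 0.838 = 0.162
w & ~x = max(0, 0.735 + 0.162 − 1) = max(0, -0.103) = 0.000
~~w & (w & ~x) = max(0, 0.735 + 0.000 − 1) = max(0, -0.265) = 0.000
(~~w & (w & ~x)) \/ z = max(0.000, 0.256) = 0.256
~((~~w & (w & ~x)) \/ z) = 1 − 0.256 = 0.744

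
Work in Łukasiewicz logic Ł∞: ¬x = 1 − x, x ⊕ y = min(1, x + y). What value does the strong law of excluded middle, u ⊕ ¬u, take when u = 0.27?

1.00

¬u = 1 − 0.27 = 0.73
u ⊕ ¬u = min(1, 0.27 + 0.73) = min(1, 1.00) = 1.00
(As expected: always 1 in Ł∞ since a ⊕ (1−a) = 1.)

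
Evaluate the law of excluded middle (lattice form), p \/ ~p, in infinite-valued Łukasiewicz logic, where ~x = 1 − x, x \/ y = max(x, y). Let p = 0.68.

0.68

~p = 1 − 0.68 = 0.32
p \/ ~p = max(0.68, 0.32) = 0.68
(The value 0.68 < 1 shows this instance is not satisfied; not a Ł∞-tautology — its value is max(a, 1−a).)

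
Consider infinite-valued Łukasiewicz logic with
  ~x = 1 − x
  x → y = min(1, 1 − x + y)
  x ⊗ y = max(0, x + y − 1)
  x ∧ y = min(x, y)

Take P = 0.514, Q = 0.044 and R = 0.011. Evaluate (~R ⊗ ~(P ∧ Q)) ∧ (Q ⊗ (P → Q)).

0.000

~R = 1 − 0.011 = 0.989
P ∧ Q = min(0.514, 0.044) = 0.044
~(P ∧ Q) = 1 − 0.044 = 0.956
~R ⊗ ~(P ∧ Q) = max(0, 0.989 + 0.956 − 1) = max(0, 0.945) = 0.945
P → Q = min(1, 1 − 0.514 + 0.044) = min(1, 0.530) = 0.530
Q ⊗ (P → Q) = max(0, 0.044 + 0.530 − 1) = max(0, -0.426) = 0.000
(~R ⊗ ~(P ∧ Q)) ∧ (Q ⊗ (P → Q)) = min(0.945, 0.000) = 0.000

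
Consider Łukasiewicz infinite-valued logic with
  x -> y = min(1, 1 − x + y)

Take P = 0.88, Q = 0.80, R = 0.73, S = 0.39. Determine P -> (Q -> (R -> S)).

R -> S = min(1, 1 − 0.73 + 0.39) = min(1, 0.66) = 0.66
Q -> (R -> S) = min(1, 1 − 0.80 + 0.66) = min(1, 0.86) = 0.86
P -> (Q -> (R -> S)) = min(1, 1 − 0.88 + 0.86) = min(1, 0.98) = 0.98

0.98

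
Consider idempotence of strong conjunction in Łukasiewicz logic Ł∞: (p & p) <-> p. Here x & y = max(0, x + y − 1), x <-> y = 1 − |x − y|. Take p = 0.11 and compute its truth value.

0.89

p & p = max(0, 0.11 + 0.11 − 1) = max(0, -0.78) = 0.00
(p & p) <-> p = 1 − |0.00 − 0.11| = 1 − 0.11 = 0.89
(The value 0.89 < 1 shows this instance is not satisfied; fails in Ł∞ since a ⊗ a = max(0, 2a−1) ≠ a in general.)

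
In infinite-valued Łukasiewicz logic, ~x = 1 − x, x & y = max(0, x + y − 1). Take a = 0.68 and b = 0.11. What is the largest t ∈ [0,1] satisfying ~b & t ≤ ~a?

0.43

~b = 1 − 0.11 = 0.89
So the left factor is ~b = 0.89.
~a = 1 − 0.68 = 0.32
So the right-hand bound is ~a = 0.32.
The residuum of the Łukasiewicz t-norm gives the supremum: min(1, 1 − 0.89 + 0.32).
1 − 0.89 + 0.32 = 0.43, so t = min(1, 0.43) = 0.43.
Check: 0.89 & 0.43 = max(0, 0.32) = 0.32 ≤ 0.32.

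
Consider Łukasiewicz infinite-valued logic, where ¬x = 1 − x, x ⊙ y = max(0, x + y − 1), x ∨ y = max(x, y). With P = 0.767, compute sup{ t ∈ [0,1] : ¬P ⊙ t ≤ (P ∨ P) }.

¬P = 1 − 0.767 = 0.233
So the left factor is ¬P = 0.233.
P ∨ P = max(0.767, 0.767) = 0.767
So the right-hand bound is P ∨ P = 0.767.
The residuum of the Łukasiewicz t-norm gives the supremum: min(1, 1 − 0.233 + 0.767).
1 − 0.233 + 0.767 = 1.534, so t = min(1, 1.534) = 1.000.
Check: 0.233 ⊙ 1.000 = max(0, 0.233) = 0.233 ≤ 0.767.

1.000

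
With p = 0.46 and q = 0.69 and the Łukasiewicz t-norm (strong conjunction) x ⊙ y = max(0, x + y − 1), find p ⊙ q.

p ⊙ q = max(0, 0.46 + 0.69 − 1) = max(0, 0.15) = 0.15
For comparison, the Gödel (minimum) t-norm min(x, y) would give 0.46.

0.15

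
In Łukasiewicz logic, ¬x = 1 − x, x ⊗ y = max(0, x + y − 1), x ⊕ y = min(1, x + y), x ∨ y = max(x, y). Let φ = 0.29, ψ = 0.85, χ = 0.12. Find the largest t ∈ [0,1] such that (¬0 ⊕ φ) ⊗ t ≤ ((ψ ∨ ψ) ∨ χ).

¬0 = 1 − 0.00 = 1.00
¬0 ⊕ φ = min(1, 1.00 + 0.29) = min(1, 1.29) = 1.00
So the left factor is ¬0 ⊕ φ = 1.00.
ψ ∨ ψ = max(0.85, 0.85) = 0.85
(ψ ∨ ψ) ∨ χ = max(0.85, 0.12) = 0.85
So the right-hand bound is (ψ ∨ ψ) ∨ χ = 0.85.
The residuum of the Łukasiewicz t-norm gives the supremum: min(1, 1 − 1.00 + 0.85).
1 − 1.00 + 0.85 = 0.85, so t = min(1, 0.85) = 0.85.
Check: 1.00 ⊗ 0.85 = max(0, 0.85) = 0.85 ≤ 0.85.

0.85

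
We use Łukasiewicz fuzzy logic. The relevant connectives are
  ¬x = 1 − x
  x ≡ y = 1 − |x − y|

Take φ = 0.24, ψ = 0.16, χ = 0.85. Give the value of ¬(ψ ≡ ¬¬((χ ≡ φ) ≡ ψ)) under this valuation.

χ ≡ φ = 1 − |0.85 − 0.24| = 1 − 0.61 = 0.39
(χ ≡ φ) ≡ ψ = 1 − |0.39 − 0.16| = 1 − 0.23 = 0.77
¬((χ ≡ φ) ≡ ψ) = 1 − 0.77 = 0.23
¬¬((χ ≡ φ) ≡ ψ) = 1 − 0.23 = 0.77
ψ ≡ ¬¬((χ ≡ φ) ≡ ψ) = 1 − |0.16 − 0.77| = 1 − 0.61 = 0.39
¬(ψ ≡ ¬¬((χ ≡ φ) ≡ ψ)) = 1 − 0.39 = 0.61

0.61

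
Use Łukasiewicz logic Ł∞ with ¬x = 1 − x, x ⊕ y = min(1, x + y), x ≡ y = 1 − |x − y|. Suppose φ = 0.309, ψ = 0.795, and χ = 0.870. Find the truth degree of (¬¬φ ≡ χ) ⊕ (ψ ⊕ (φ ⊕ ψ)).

¬φ = 1 − 0.309 = 0.691
¬¬φ = 1 − 0.691 = 0.309
¬¬φ ≡ χ = 1 − |0.309 − 0.870| = 1 − 0.561 = 0.439
φ ⊕ ψ = min(1, 0.309 + 0.795) = min(1, 1.104) = 1.000
ψ ⊕ (φ ⊕ ψ) = min(1, 0.795 + 1.000) = min(1, 1.795) = 1.000
(¬¬φ ≡ χ) ⊕ (ψ ⊕ (φ ⊕ ψ)) = min(1, 0.439 + 1.000) = min(1, 1.439) = 1.000

1.000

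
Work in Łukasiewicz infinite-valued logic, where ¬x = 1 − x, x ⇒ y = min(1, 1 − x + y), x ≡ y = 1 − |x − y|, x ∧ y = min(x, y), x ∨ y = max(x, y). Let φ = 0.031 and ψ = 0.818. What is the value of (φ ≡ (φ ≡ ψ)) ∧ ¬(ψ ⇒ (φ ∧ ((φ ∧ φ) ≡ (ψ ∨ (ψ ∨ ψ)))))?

φ ≡ ψ = 1 − |0.031 − 0.818| = 1 − 0.787 = 0.213
φ ≡ (φ ≡ ψ) = 1 − |0.031 − 0.213| = 1 − 0.182 = 0.818
φ ∧ φ = min(0.031, 0.031) = 0.031
ψ ∨ ψ = max(0.818, 0.818) = 0.818
ψ ∨ (ψ ∨ ψ) = max(0.818, 0.818) = 0.818
(φ ∧ φ) ≡ (ψ ∨ (ψ ∨ ψ)) = 1 − |0.031 − 0.818| = 1 − 0.787 = 0.213
φ ∧ ((φ ∧ φ) ≡ (ψ ∨ (ψ ∨ ψ))) = min(0.031, 0.213) = 0.031
ψ ⇒ (φ ∧ ((φ ∧ φ) ≡ (ψ ∨ (ψ ∨ ψ)))) = min(1, 1 − 0.818 + 0.031) = min(1, 0.213) = 0.213
¬(ψ ⇒ (φ ∧ ((φ ∧ φ) ≡ (ψ ∨ (ψ ∨ ψ))))) = 1 − 0.213 = 0.787
(φ ≡ (φ ≡ ψ)) ∧ ¬(ψ ⇒ (φ ∧ ((φ ∧ φ) ≡ (ψ ∨ (ψ ∨ ψ))))) = min(0.818, 0.787) = 0.787

0.787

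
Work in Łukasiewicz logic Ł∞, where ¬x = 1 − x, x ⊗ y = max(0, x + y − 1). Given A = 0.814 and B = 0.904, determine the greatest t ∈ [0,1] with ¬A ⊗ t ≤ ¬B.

0.910

¬A = 1 − 0.814 = 0.186
So the left factor is ¬A = 0.186.
¬B = 1 − 0.904 = 0.096
So the right-hand bound is ¬B = 0.096.
The residuum of the Łukasiewicz t-norm gives the supremum: min(1, 1 − 0.186 + 0.096).
1 − 0.186 + 0.096 = 0.910, so t = min(1, 0.910) = 0.910.
Check: 0.186 ⊗ 0.910 = max(0, 0.096) = 0.096 ≤ 0.096.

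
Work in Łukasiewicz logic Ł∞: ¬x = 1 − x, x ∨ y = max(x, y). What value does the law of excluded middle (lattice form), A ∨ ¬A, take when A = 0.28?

¬A = 1 − 0.28 = 0.72
A ∨ ¬A = max(0.28, 0.72) = 0.72
(The value 0.72 < 1 shows this instance is not satisfied; not a Ł∞-tautology — its value is max(a, 1−a).)

0.72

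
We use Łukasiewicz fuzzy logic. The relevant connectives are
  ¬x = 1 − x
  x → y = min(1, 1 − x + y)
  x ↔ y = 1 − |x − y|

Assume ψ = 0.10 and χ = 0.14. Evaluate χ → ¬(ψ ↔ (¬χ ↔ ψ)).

¬χ = 1 − 0.14 = 0.86
¬χ ↔ ψ = 1 − |0.86 − 0.10| = 1 − 0.76 = 0.24
ψ ↔ (¬χ ↔ ψ) = 1 − |0.10 − 0.24| = 1 − 0.14 = 0.86
¬(ψ ↔ (¬χ ↔ ψ)) = 1 − 0.86 = 0.14
χ → ¬(ψ ↔ (¬χ ↔ ψ)) = min(1, 1 − 0.14 + 0.14) = min(1, 1.00) = 1.00

1.00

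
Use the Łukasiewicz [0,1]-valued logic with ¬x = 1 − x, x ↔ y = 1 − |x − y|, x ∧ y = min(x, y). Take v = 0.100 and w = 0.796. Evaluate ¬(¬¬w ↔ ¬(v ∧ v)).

0.104

¬w = 1 − 0.796 = 0.204
¬¬w = 1 − 0.204 = 0.796
v ∧ v = min(0.100, 0.100) = 0.100
¬(v ∧ v) = 1 − 0.100 = 0.900
¬¬w ↔ ¬(v ∧ v) = 1 − |0.796 − 0.900| = 1 − 0.104 = 0.896
¬(¬¬w ↔ ¬(v ∧ v)) = 1 − 0.896 = 0.104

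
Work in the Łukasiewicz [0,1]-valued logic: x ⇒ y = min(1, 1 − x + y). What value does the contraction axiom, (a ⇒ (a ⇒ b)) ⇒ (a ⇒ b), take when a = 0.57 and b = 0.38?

a ⇒ b = min(1, 1 − 0.57 + 0.38) = min(1, 0.81) = 0.81
a ⇒ (a ⇒ b) = min(1, 1 − 0.57 + 0.81) = min(1, 1.24) = 1.00
(a ⇒ (a ⇒ b)) ⇒ (a ⇒ b) = min(1, 1 − 1.00 + 0.81) = min(1, 0.81) = 0.81
(The value 0.81 < 1 shows this instance is not satisfied; fails in Ł∞ (the t-norm is not idempotent).)

0.81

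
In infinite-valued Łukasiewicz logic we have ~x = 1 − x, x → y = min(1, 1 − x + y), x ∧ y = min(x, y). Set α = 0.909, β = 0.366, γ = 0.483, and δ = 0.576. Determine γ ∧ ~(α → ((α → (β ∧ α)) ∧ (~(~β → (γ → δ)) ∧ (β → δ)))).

0.483

β ∧ α = min(0.366, 0.909) = 0.366
α → (β ∧ α) = min(1, 1 − 0.909 + 0.366) = min(1, 0.457) = 0.457
~β = 1 − 0.366 = 0.634
γ → δ = min(1, 1 − 0.483 + 0.576) = min(1, 1.093) = 1.000
~β → (γ → δ) = min(1, 1 − 0.634 + 1.000) = min(1, 1.366) = 1.000
~(~β → (γ → δ)) = 1 − 1.000 = 0.000
β → δ = min(1, 1 − 0.366 + 0.576) = min(1, 1.210) = 1.000
~(~β → (γ → δ)) ∧ (β → δ) = min(0.000, 1.000) = 0.000
(α → (β ∧ α)) ∧ (~(~β → (γ → δ)) ∧ (β → δ)) = min(0.457, 0.000) = 0.000
α → ((α → (β ∧ α)) ∧ (~(~β → (γ → δ)) ∧ (β → δ))) = min(1, 1 − 0.909 + 0.000) = min(1, 0.091) = 0.091
~(α → ((α → (β ∧ α)) ∧ (~(~β → (γ → δ)) ∧ (β → δ)))) = 1 − 0.091 = 0.909
γ ∧ ~(α → ((α → (β ∧ α)) ∧ (~(~β → (γ → δ)) ∧ (β → δ)))) = min(0.483, 0.909) = 0.483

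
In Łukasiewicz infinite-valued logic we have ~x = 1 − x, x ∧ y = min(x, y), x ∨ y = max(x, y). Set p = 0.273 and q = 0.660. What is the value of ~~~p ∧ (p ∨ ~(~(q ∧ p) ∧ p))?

~p = 1 − 0.273 = 0.727
~~p = 1 − 0.727 = 0.273
~~~p = 1 − 0.273 = 0.727
q ∧ p = min(0.660, 0.273) = 0.273
~(q ∧ p) = 1 − 0.273 = 0.727
~(q ∧ p) ∧ p = min(0.727, 0.273) = 0.273
~(~(q ∧ p) ∧ p) = 1 − 0.273 = 0.727
p ∨ ~(~(q ∧ p) ∧ p) = max(0.273, 0.727) = 0.727
~~~p ∧ (p ∨ ~(~(q ∧ p) ∧ p)) = min(0.727, 0.727) = 0.727

0.727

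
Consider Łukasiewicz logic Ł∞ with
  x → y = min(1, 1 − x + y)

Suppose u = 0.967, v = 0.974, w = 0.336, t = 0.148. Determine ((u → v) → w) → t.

0.812

u → v = min(1, 1 − 0.967 + 0.974) = min(1, 1.007) = 1.000
(u → v) → w = min(1, 1 − 1.000 + 0.336) = min(1, 0.336) = 0.336
((u → v) → w) → t = min(1, 1 − 0.336 + 0.148) = min(1, 0.812) = 0.812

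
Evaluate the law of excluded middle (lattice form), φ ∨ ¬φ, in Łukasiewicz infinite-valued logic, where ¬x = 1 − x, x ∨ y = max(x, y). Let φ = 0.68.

¬φ = 1 − 0.68 = 0.32
φ ∨ ¬φ = max(0.68, 0.32) = 0.68
(The value 0.68 < 1 shows this instance is not satisfied; not a Ł∞-tautology — its value is max(a, 1−a).)

0.68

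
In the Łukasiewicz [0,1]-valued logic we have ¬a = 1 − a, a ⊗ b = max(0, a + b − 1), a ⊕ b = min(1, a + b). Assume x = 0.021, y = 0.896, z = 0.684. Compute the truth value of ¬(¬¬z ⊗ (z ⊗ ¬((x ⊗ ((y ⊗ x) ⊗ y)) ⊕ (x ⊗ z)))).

¬z = 1 − 0.684 = 0.316
¬¬z = 1 − 0.316 = 0.684
y ⊗ x = max(0, 0.896 + 0.021 − 1) = max(0, -0.083) = 0.000
(y ⊗ x) ⊗ y = max(0, 0.000 + 0.896 − 1) = max(0, -0.104) = 0.000
x ⊗ ((y ⊗ x) ⊗ y) = max(0, 0.021 + 0.000 − 1) = max(0, -0.979) = 0.000
x ⊗ z = max(0, 0.021 + 0.684 − 1) = max(0, -0.295) = 0.000
(x ⊗ ((y ⊗ x) ⊗ y)) ⊕ (x ⊗ z) = min(1, 0.000 + 0.000) = min(1, 0.000) = 0.000
¬((x ⊗ ((y ⊗ x) ⊗ y)) ⊕ (x ⊗ z)) = 1 − 0.000 = 1.000
z ⊗ ¬((x ⊗ ((y ⊗ x) ⊗ y)) ⊕ (x ⊗ z)) = max(0, 0.684 + 1.000 − 1) = max(0, 0.684) = 0.684
¬¬z ⊗ (z ⊗ ¬((x ⊗ ((y ⊗ x) ⊗ y)) ⊕ (x ⊗ z))) = max(0, 0.684 + 0.684 − 1) = max(0, 0.368) = 0.368
¬(¬¬z ⊗ (z ⊗ ¬((x ⊗ ((y ⊗ x) ⊗ y)) ⊕ (x ⊗ z)))) = 1 − 0.368 = 0.632

0.632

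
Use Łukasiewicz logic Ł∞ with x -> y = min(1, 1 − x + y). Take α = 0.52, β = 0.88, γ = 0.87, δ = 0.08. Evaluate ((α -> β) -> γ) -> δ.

0.21

α -> β = min(1, 1 − 0.52 + 0.88) = min(1, 1.36) = 1.00
(α -> β) -> γ = min(1, 1 − 1.00 + 0.87) = min(1, 0.87) = 0.87
((α -> β) -> γ) -> δ = min(1, 1 − 0.87 + 0.08) = min(1, 0.21) = 0.21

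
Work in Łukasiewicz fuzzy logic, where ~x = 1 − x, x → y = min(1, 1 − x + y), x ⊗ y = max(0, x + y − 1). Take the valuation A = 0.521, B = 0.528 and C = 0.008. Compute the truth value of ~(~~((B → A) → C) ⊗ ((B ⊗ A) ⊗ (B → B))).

1.000

B → A = min(1, 1 − 0.528 + 0.521) = min(1, 0.993) = 0.993
(B → A) → C = min(1, 1 − 0.993 + 0.008) = min(1, 0.015) = 0.015
~((B → A) → C) = 1 − 0.015 = 0.985
~~((B → A) → C) = 1 − 0.985 = 0.015
B ⊗ A = max(0, 0.528 + 0.521 − 1) = max(0, 0.049) = 0.049
B → B = min(1, 1 − 0.528 + 0.528) = min(1, 1.000) = 1.000
(B ⊗ A) ⊗ (B → B) = max(0, 0.049 + 1.000 − 1) = max(0, 0.049) = 0.049
~~((B → A) → C) ⊗ ((B ⊗ A) ⊗ (B → B)) = max(0, 0.015 + 0.049 − 1) = max(0, -0.936) = 0.000
~(~~((B → A) → C) ⊗ ((B ⊗ A) ⊗ (B → B))) = 1 − 0.000 = 1.000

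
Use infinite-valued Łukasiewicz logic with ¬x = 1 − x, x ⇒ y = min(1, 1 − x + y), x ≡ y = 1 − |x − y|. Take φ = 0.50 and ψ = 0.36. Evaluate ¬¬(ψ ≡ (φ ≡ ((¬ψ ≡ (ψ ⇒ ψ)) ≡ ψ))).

0.58

¬ψ = 1 − 0.36 = 0.64
ψ ⇒ ψ = min(1, 1 − 0.36 + 0.36) = min(1, 1.00) = 1.00
¬ψ ≡ (ψ ⇒ ψ) = 1 − |0.64 − 1.00| = 1 − 0.36 = 0.64
(¬ψ ≡ (ψ ⇒ ψ)) ≡ ψ = 1 − |0.64 − 0.36| = 1 − 0.28 = 0.72
φ ≡ ((¬ψ ≡ (ψ ⇒ ψ)) ≡ ψ) = 1 − |0.50 − 0.72| = 1 − 0.22 = 0.78
ψ ≡ (φ ≡ ((¬ψ ≡ (ψ ⇒ ψ)) ≡ ψ)) = 1 − |0.36 − 0.78| = 1 − 0.42 = 0.58
¬(ψ ≡ (φ ≡ ((¬ψ ≡ (ψ ⇒ ψ)) ≡ ψ))) = 1 − 0.58 = 0.42
¬¬(ψ ≡ (φ ≡ ((¬ψ ≡ (ψ ⇒ ψ)) ≡ ψ))) = 1 − 0.42 = 0.58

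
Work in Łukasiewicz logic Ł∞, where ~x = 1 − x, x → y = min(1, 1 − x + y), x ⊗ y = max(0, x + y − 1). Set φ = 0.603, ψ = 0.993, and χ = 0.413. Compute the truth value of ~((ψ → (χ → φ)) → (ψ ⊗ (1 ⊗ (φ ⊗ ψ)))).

0.411

χ → φ = min(1, 1 − 0.413 + 0.603) = min(1, 1.190) = 1.000
ψ → (χ → φ) = min(1, 1 − 0.993 + 1.000) = min(1, 1.007) = 1.000
φ ⊗ ψ = max(0, 0.603 + 0.993 − 1) = max(0, 0.596) = 0.596
1 ⊗ (φ ⊗ ψ) = max(0, 1.000 + 0.596 − 1) = max(0, 0.596) = 0.596
ψ ⊗ (1 ⊗ (φ ⊗ ψ)) = max(0, 0.993 + 0.596 − 1) = max(0, 0.589) = 0.589
(ψ → (χ → φ)) → (ψ ⊗ (1 ⊗ (φ ⊗ ψ))) = min(1, 1 − 1.000 + 0.589) = min(1, 0.589) = 0.589
~((ψ → (χ → φ)) → (ψ ⊗ (1 ⊗ (φ ⊗ ψ)))) = 1 − 0.589 = 0.411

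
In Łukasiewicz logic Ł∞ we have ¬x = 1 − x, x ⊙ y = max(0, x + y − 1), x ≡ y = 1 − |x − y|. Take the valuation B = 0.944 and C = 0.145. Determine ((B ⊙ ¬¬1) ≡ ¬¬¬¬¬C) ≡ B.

0.967

¬1 = 1 − 1.000 = 0.000
¬¬1 = 1 − 0.000 = 1.000
B ⊙ ¬¬1 = max(0, 0.944 + 1.000 − 1) = max(0, 0.944) = 0.944
¬C = 1 − 0.145 = 0.855
¬¬C = 1 − 0.855 = 0.145
¬¬¬C = 1 − 0.145 = 0.855
¬¬¬¬C = 1 − 0.855 = 0.145
¬¬¬¬¬C = 1 − 0.145 = 0.855
(B ⊙ ¬¬1) ≡ ¬¬¬¬¬C = 1 − |0.944 − 0.855| = 1 − 0.089 = 0.911
((B ⊙ ¬¬1) ≡ ¬¬¬¬¬C) ≡ B = 1 − |0.911 − 0.944| = 1 − 0.033 = 0.967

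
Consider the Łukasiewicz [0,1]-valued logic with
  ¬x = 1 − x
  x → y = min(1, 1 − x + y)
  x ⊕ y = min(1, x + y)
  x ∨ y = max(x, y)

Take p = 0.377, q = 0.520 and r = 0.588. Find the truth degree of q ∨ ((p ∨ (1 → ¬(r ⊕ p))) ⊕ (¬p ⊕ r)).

1.000

r ⊕ p = min(1, 0.588 + 0.377) = min(1, 0.965) = 0.965
¬(r ⊕ p) = 1 − 0.965 = 0.035
1 → ¬(r ⊕ p) = min(1, 1 − 1.000 + 0.035) = min(1, 0.035) = 0.035
p ∨ (1 → ¬(r ⊕ p)) = max(0.377, 0.035) = 0.377
¬p = 1 − 0.377 = 0.623
¬p ⊕ r = min(1, 0.623 + 0.588) = min(1, 1.211) = 1.000
(p ∨ (1 → ¬(r ⊕ p))) ⊕ (¬p ⊕ r) = min(1, 0.377 + 1.000) = min(1, 1.377) = 1.000
q ∨ ((p ∨ (1 → ¬(r ⊕ p))) ⊕ (¬p ⊕ r)) = max(0.520, 1.000) = 1.000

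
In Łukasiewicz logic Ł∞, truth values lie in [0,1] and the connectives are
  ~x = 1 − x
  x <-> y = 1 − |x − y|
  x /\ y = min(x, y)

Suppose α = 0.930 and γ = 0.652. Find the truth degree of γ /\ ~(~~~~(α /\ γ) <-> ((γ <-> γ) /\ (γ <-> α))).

0.070

α /\ γ = min(0.930, 0.652) = 0.652
~(α /\ γ) = 1 − 0.652 = 0.348
~~(α /\ γ) = 1 − 0.348 = 0.652
~~~(α /\ γ) = 1 − 0.652 = 0.348
~~~~(α /\ γ) = 1 − 0.348 = 0.652
γ <-> γ = 1 − |0.652 − 0.652| = 1 − 0.000 = 1.000
γ <-> α = 1 − |0.652 − 0.930| = 1 − 0.278 = 0.722
(γ <-> γ) /\ (γ <-> α) = min(1.000, 0.722) = 0.722
~~~~(α /\ γ) <-> ((γ <-> γ) /\ (γ <-> α)) = 1 − |0.652 − 0.722| = 1 − 0.070 = 0.930
~(~~~~(α /\ γ) <-> ((γ <-> γ) /\ (γ <-> α))) = 1 − 0.930 = 0.070
γ /\ ~(~~~~(α /\ γ) <-> ((γ <-> γ) /\ (γ <-> α))) = min(0.652, 0.070) = 0.070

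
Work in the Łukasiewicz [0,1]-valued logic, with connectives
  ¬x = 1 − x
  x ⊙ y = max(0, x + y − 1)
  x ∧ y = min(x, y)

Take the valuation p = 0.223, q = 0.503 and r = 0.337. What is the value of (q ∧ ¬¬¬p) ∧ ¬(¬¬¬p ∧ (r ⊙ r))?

¬p = 1 − 0.223 = 0.777
¬¬p = 1 − 0.777 = 0.223
¬¬¬p = 1 − 0.223 = 0.777
q ∧ ¬¬¬p = min(0.503, 0.777) = 0.503
r ⊙ r = max(0, 0.337 + 0.337 − 1) = max(0, -0.326) = 0.000
¬¬¬p ∧ (r ⊙ r) = min(0.777, 0.000) = 0.000
¬(¬¬¬p ∧ (r ⊙ r)) = 1 − 0.000 = 1.000
(q ∧ ¬¬¬p) ∧ ¬(¬¬¬p ∧ (r ⊙ r)) = min(0.503, 1.000) = 0.503

0.503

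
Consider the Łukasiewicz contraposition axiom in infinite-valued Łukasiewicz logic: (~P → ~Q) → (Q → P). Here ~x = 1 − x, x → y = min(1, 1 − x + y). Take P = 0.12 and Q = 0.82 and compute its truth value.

1.00

~P = 1 − 0.12 = 0.88
~Q = 1 − 0.82 = 0.18
~P → ~Q = min(1, 1 − 0.88 + 0.18) = min(1, 0.30) = 0.30
Q → P = min(1, 1 − 0.82 + 0.12) = min(1, 0.30) = 0.30
(~P → ~Q) → (Q → P) = min(1, 1 − 0.30 + 0.30) = min(1, 1.00) = 1.00
(As expected: an axiom of Ł∞, always 1.)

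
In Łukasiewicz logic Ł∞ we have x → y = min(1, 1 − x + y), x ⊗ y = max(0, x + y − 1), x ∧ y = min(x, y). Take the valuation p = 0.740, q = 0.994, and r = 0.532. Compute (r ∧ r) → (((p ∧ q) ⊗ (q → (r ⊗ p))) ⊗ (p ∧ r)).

0.468

r ∧ r = min(0.532, 0.532) = 0.532
p ∧ q = min(0.740, 0.994) = 0.740
r ⊗ p = max(0, 0.532 + 0.740 − 1) = max(0, 0.272) = 0.272
q → (r ⊗ p) = min(1, 1 − 0.994 + 0.272) = min(1, 0.278) = 0.278
(p ∧ q) ⊗ (q → (r ⊗ p)) = max(0, 0.740 + 0.278 − 1) = max(0, 0.018) = 0.018
p ∧ r = min(0.740, 0.532) = 0.532
((p ∧ q) ⊗ (q → (r ⊗ p))) ⊗ (p ∧ r) = max(0, 0.018 + 0.532 − 1) = max(0, -0.450) = 0.000
(r ∧ r) → (((p ∧ q) ⊗ (q → (r ⊗ p))) ⊗ (p ∧ r)) = min(1, 1 − 0.532 + 0.000) = min(1, 0.468) = 0.468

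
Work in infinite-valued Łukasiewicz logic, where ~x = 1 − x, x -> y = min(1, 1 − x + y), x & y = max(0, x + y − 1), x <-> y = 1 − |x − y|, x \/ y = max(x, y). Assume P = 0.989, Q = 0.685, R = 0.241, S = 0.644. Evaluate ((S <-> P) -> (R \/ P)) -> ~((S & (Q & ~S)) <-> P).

0.989

S <-> P = 1 − |0.644 − 0.989| = 1 − 0.345 = 0.655
R \/ P = max(0.241, 0.989) = 0.989
(S <-> P) -> (R \/ P) = min(1, 1 − 0.655 + 0.989) = min(1, 1.334) = 1.000
~S = 1 − 0.644 = 0.356
Q & ~S = max(0, 0.685 + 0.356 − 1) = max(0, 0.041) = 0.041
S & (Q & ~S) = max(0, 0.644 + 0.041 − 1) = max(0, -0.315) = 0.000
(S & (Q & ~S)) <-> P = 1 − |0.000 − 0.989| = 1 − 0.989 = 0.011
~((S & (Q & ~S)) <-> P) = 1 − 0.011 = 0.989
((S <-> P) -> (R \/ P)) -> ~((S & (Q & ~S)) <-> P) = min(1, 1 − 1.000 + 0.989) = min(1, 0.989) = 0.989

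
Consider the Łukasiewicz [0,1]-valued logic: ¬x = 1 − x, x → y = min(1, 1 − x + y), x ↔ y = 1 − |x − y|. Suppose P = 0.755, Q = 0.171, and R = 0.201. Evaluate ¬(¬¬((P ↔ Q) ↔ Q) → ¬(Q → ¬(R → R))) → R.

0.617

P ↔ Q = 1 − |0.755 − 0.171| = 1 − 0.584 = 0.416
(P ↔ Q) ↔ Q = 1 − |0.416 − 0.171| = 1 − 0.245 = 0.755
¬((P ↔ Q) ↔ Q) = 1 − 0.755 = 0.245
¬¬((P ↔ Q) ↔ Q) = 1 − 0.245 = 0.755
R → R = min(1, 1 − 0.201 + 0.201) = min(1, 1.000) = 1.000
¬(R → R) = 1 − 1.000 = 0.000
Q → ¬(R → R) = min(1, 1 − 0.171 + 0.000) = min(1, 0.829) = 0.829
¬(Q → ¬(R → R)) = 1 − 0.829 = 0.171
¬¬((P ↔ Q) ↔ Q) → ¬(Q → ¬(R → R)) = min(1, 1 − 0.755 + 0.171) = min(1, 0.416) = 0.416
¬(¬¬((P ↔ Q) ↔ Q) → ¬(Q → ¬(R → R))) = 1 − 0.416 = 0.584
¬(¬¬((P ↔ Q) ↔ Q) → ¬(Q → ¬(R → R))) → R = min(1, 1 − 0.584 + 0.201) = min(1, 0.617) = 0.617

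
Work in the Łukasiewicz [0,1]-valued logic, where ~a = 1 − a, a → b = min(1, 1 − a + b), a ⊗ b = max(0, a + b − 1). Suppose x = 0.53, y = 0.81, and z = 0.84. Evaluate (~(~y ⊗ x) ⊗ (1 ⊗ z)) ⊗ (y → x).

0.56

~y = 1 − 0.81 = 0.19
~y ⊗ x = max(0, 0.19 + 0.53 − 1) = max(0, -0.28) = 0.00
~(~y ⊗ x) = 1 − 0.00 = 1.00
1 ⊗ z = max(0, 1.00 + 0.84 − 1) = max(0, 0.84) = 0.84
~(~y ⊗ x) ⊗ (1 ⊗ z) = max(0, 1.00 + 0.84 − 1) = max(0, 0.84) = 0.84
y → x = min(1, 1 − 0.81 + 0.53) = min(1, 0.72) = 0.72
(~(~y ⊗ x) ⊗ (1 ⊗ z)) ⊗ (y → x) = max(0, 0.84 + 0.72 − 1) = max(0, 0.56) = 0.56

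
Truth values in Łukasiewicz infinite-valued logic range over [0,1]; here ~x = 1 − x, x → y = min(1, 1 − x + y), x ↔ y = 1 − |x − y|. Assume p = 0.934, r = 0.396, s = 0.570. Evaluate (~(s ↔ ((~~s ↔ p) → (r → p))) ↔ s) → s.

0.710

~s = 1 − 0.570 = 0.430
~~s = 1 − 0.430 = 0.570
~~s ↔ p = 1 − |0.570 − 0.934| = 1 − 0.364 = 0.636
r → p = min(1, 1 − 0.396 + 0.934) = min(1, 1.538) = 1.000
(~~s ↔ p) → (r → p) = min(1, 1 − 0.636 + 1.000) = min(1, 1.364) = 1.000
s ↔ ((~~s ↔ p) → (r → p)) = 1 − |0.570 − 1.000| = 1 − 0.430 = 0.570
~(s ↔ ((~~s ↔ p) → (r → p))) = 1 − 0.570 = 0.430
~(s ↔ ((~~s ↔ p) → (r → p))) ↔ s = 1 − |0.430 − 0.570| = 1 − 0.140 = 0.860
(~(s ↔ ((~~s ↔ p) → (r → p))) ↔ s) → s = min(1, 1 − 0.860 + 0.570) = min(1, 0.710) = 0.710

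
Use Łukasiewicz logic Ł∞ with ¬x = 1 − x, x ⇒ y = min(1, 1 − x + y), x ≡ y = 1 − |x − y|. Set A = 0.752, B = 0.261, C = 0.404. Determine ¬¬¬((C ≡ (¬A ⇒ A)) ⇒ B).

0.143

¬A = 1 − 0.752 = 0.248
¬A ⇒ A = min(1, 1 − 0.248 + 0.752) = min(1, 1.504) = 1.000
C ≡ (¬A ⇒ A) = 1 − |0.404 − 1.000| = 1 − 0.596 = 0.404
(C ≡ (¬A ⇒ A)) ⇒ B = min(1, 1 − 0.404 + 0.261) = min(1, 0.857) = 0.857
¬((C ≡ (¬A ⇒ A)) ⇒ B) = 1 − 0.857 = 0.143
¬¬((C ≡ (¬A ⇒ A)) ⇒ B) = 1 − 0.143 = 0.857
¬¬¬((C ≡ (¬A ⇒ A)) ⇒ B) = 1 − 0.857 = 0.143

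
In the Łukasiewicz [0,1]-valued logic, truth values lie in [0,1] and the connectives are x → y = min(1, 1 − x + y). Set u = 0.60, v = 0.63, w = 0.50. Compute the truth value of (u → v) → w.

u → v = min(1, 1 − 0.60 + 0.63) = min(1, 1.03) = 1.00
(u → v) → w = min(1, 1 − 1.00 + 0.50) = min(1, 0.50) = 0.50

0.50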